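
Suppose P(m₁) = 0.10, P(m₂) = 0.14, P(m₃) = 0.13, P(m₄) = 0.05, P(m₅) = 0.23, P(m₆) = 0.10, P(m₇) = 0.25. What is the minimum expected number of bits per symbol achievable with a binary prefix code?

Repeatedly combine the two least-probable nodes; the expected code length is the sum of the merged weights.
merge 1/20 + 1/10 → 3/20
merge 1/10 + 13/100 → 23/100
merge 7/50 + 3/20 → 29/100
merge 23/100 + 23/100 → 23/50
merge 1/4 + 29/100 → 27/50
merge 23/50 + 27/50 → 1
L = 3/20 + 23/100 + 29/100 + 23/50 + 27/50 + 1 = 267/100 = 2.67 bits/symbol.

2.67 bits/symbol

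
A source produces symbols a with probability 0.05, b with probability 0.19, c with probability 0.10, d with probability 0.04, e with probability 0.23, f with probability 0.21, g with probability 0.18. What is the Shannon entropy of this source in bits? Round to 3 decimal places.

H = −Σ pᵢ log₂ pᵢ.
−0.05·log₂(0.05) = 0.2161
−0.19·log₂(0.19) = 0.4552
−0.10·log₂(0.10) = 0.3322
−0.04·log₂(0.04) = 0.1858
−0.23·log₂(0.23) = 0.4877
−0.21·log₂(0.21) = 0.4728
−0.18·log₂(0.18) = 0.4453
Sum ≈ 2.5951 → 2.595 bits.

2.595 bits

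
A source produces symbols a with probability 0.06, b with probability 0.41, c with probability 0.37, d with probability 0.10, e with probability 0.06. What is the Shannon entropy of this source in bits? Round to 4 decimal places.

1.8774 bits

H = −Σ pᵢ log₂ pᵢ.
−0.06·log₂(0.06) = 0.2435
−0.41·log₂(0.41) = 0.5274
−0.37·log₂(0.37) = 0.5307
−0.10·log₂(0.10) = 0.3322
−0.06·log₂(0.06) = 0.2435
Sum ≈ 1.8774 → 1.8774 bits.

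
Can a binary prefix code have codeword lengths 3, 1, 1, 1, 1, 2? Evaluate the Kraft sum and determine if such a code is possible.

With common denominator 2^3 = 8: Σ 2^(−ℓᵢ) = 1/8 + 4/8 + 4/8 + 4/8 + 4/8 + 2/8 = 19/8 = 2.375.
Kraft's inequality requires Σ ≤ 1; here Σ = 2.375 > 1, so no such prefix code exists.

2.375; no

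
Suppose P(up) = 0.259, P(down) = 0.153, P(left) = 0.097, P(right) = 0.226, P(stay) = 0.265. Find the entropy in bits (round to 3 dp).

2.238 bits

H = −Σ pᵢ log₂ pᵢ.
−0.259·log₂(0.259) = 0.5048
−0.153·log₂(0.153) = 0.4144
−0.097·log₂(0.097) = 0.3265
−0.226·log₂(0.226) = 0.4849
−0.265·log₂(0.265) = 0.5077
Sum ≈ 2.2383 → 2.238 bits.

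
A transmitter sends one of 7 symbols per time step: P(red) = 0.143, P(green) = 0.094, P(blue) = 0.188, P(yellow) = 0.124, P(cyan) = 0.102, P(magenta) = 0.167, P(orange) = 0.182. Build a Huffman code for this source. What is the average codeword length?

2.812 bits/symbol

Repeatedly combine the two least-probable nodes; the expected code length is the sum of the merged weights.
merge 47/500 + 51/500 → 49/250
merge 31/250 + 143/1000 → 267/1000
merge 167/1000 + 91/500 → 349/1000
merge 47/250 + 49/250 → 48/125
merge 267/1000 + 349/1000 → 77/125
merge 48/125 + 77/125 → 1
L = 49/250 + 267/1000 + 349/1000 + 48/125 + 77/125 + 1 = 703/250 = 2.812 bits/symbol.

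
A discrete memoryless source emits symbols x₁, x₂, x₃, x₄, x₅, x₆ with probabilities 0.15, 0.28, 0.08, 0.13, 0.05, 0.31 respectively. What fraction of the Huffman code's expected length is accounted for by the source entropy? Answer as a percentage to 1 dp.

Entropy H = −Σ p log₂ p ≈ 2.3388 bits.
Huffman merges: 1/20+2/25→13/100; 13/100+13/100→13/50; 3/20+13/50→41/100; 7/25+31/100→59/100; 41/100+59/100→1. L = 239/100 ≈ 2.3900.
Efficiency = H/L = 2.3388/2.3900 = 97.9%.

97.9%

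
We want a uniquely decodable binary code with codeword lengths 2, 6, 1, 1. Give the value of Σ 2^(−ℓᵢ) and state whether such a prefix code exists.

With common denominator 2^6 = 64: Σ 2^(−ℓᵢ) = 16/64 + 1/64 + 32/64 + 32/64 = 81/64 = 1.265625.
Kraft's inequality requires Σ ≤ 1; here Σ = 1.265625 > 1, so no such prefix code exists.

1.265625; no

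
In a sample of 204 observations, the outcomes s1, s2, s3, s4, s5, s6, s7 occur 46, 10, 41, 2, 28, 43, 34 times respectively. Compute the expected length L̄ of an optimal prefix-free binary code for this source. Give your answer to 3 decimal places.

2.618 bits/symbol

Probabilities are the counts divided by 204.
Repeatedly combine the two least-probable nodes; the expected code length is the sum of the merged weights.
merge 1/102 + 5/102 → 1/17
merge 1/17 + 7/51 → 10/51
merge 1/6 + 10/51 → 37/102
merge 41/204 + 43/204 → 7/17
merge 23/102 + 37/102 → 10/17
merge 7/17 + 10/17 → 1
L = 1/17 + 10/51 + 37/102 + 7/17 + 10/17 + 1 = 89/34 ≈ 2.618 bits/symbol.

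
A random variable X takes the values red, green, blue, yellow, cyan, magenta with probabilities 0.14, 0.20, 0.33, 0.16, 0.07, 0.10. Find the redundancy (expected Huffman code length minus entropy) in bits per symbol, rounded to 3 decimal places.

Entropy H = −Σ p log₂ p ≈ 2.4131 bits.
Huffman merges: 7/100+1/10→17/100; 7/50+4/25→3/10; 17/100+1/5→37/100; 3/10+33/100→63/100; 37/100+63/100→1. L = 247/100 ≈ 2.4700.
L − H = 2.4700 − 2.4131 = 0.057 bits.

0.057 bits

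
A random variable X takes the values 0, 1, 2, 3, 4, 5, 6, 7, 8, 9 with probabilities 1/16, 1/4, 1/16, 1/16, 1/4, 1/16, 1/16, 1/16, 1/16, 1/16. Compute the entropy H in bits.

Each probability is a power of 1/2, so log₂(1/p) is an integer.
H = Σ p·log₂(1/p) = 1/16·4 + 1/4·2 + 1/16·4 + 1/16·4 + 1/4·2 + 1/16·4 + 1/16·4 + 1/16·4 + 1/16·4 + 1/16·4 = 3 bits.

3 bits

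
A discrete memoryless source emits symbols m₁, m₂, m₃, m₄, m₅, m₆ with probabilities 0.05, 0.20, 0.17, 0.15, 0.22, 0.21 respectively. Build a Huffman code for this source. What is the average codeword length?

2.57 bits/symbol

Repeatedly combine the two least-probable nodes; the expected code length is the sum of the merged weights.
merge 1/20 + 3/20 → 1/5
merge 17/100 + 1/5 → 37/100
merge 1/5 + 21/100 → 41/100
merge 11/50 + 37/100 → 59/100
merge 41/100 + 59/100 → 1
L = 1/5 + 37/100 + 41/100 + 59/100 + 1 = 257/100 = 2.57 bits/symbol.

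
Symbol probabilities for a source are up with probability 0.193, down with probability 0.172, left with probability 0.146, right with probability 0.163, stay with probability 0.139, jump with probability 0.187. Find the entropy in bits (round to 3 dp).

2.575 bits

H = −Σ pᵢ log₂ pᵢ.
−0.193·log₂(0.193) = 0.4581
−0.172·log₂(0.172) = 0.4368
−0.146·log₂(0.146) = 0.4053
−0.163·log₂(0.163) = 0.4266
−0.139·log₂(0.139) = 0.3957
−0.187·log₂(0.187) = 0.4523
Sum ≈ 2.5748 → 2.575 bits.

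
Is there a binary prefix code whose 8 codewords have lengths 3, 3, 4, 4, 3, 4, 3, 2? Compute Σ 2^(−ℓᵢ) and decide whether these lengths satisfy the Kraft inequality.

With common denominator 2^4 = 16: Σ 2^(−ℓᵢ) = 2/16 + 2/16 + 1/16 + 1/16 + 2/16 + 1/16 + 2/16 + 4/16 = 15/16 = 0.9375.
Kraft's inequality requires Σ ≤ 1; here Σ = 0.9375 ≤ 1, so such a prefix code exists.

0.9375; yes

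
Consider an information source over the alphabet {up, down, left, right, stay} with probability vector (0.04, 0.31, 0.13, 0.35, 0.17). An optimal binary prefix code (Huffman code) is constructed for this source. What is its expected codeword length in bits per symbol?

2.16 bits/symbol

Repeatedly combine the two least-probable nodes; the expected code length is the sum of the merged weights.
merge 1/25 + 13/100 → 17/100
merge 17/100 + 17/100 → 17/50
merge 31/100 + 17/50 → 13/20
merge 7/20 + 13/20 → 1
L = 17/100 + 17/50 + 13/20 + 1 = 54/25 = 2.16 bits/symbol.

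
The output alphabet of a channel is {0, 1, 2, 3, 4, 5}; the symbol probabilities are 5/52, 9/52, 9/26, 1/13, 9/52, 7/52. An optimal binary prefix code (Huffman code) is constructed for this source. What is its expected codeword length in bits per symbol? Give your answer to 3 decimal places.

Repeatedly combine the two least-probable nodes; the expected code length is the sum of the merged weights.
merge 1/13 + 5/52 → 9/52
merge 7/52 + 9/52 → 4/13
merge 9/52 + 9/52 → 9/26
merge 4/13 + 9/26 → 17/26
merge 9/26 + 17/26 → 1
L = 9/52 + 4/13 + 9/26 + 17/26 + 1 = 129/52 ≈ 2.481 bits/symbol.

2.481 bits/symbol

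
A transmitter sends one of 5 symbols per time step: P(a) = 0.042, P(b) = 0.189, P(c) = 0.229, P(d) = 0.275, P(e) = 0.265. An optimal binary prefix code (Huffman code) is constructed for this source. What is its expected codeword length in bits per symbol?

2.231 bits/symbol

Repeatedly combine the two least-probable nodes; the expected code length is the sum of the merged weights.
merge 21/500 + 189/1000 → 231/1000
merge 229/1000 + 231/1000 → 23/50
merge 53/200 + 11/40 → 27/50
merge 23/50 + 27/50 → 1
L = 231/1000 + 23/50 + 27/50 + 1 = 2231/1000 = 2.231 bits/symbol.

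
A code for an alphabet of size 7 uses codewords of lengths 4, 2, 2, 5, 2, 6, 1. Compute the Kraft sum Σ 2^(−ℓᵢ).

With common denominator 2^6 = 64: Σ 2^(−ℓᵢ) = 4/64 + 16/64 + 16/64 + 2/64 + 16/64 + 1/64 + 32/64 = 87/64 = 1.359375.

1.359375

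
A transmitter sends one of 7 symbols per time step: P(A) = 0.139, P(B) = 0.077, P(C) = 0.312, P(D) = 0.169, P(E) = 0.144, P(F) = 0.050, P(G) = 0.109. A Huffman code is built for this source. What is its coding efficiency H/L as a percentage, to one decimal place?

Entropy H = −Σ p log₂ p ≈ 2.6055 bits.
Huffman merges: 1/20+77/1000→127/1000; 109/1000+127/1000→59/250; 139/1000+18/125→283/1000; 169/1000+59/250→81/200; 283/1000+39/125→119/200; 81/200+119/200→1. L = 1323/500 ≈ 2.6460.
Efficiency = H/L = 2.6055/2.6460 = 98.5%.

98.5%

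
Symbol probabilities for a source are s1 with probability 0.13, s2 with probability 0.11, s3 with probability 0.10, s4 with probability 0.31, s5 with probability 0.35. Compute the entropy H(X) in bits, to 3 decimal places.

2.119 bits

H = −Σ pᵢ log₂ pᵢ.
−0.13·log₂(0.13) = 0.3826
−0.11·log₂(0.11) = 0.3503
−0.10·log₂(0.10) = 0.3322
−0.31·log₂(0.31) = 0.5238
−0.35·log₂(0.35) = 0.5301
Sum ≈ 2.1190 → 2.119 bits.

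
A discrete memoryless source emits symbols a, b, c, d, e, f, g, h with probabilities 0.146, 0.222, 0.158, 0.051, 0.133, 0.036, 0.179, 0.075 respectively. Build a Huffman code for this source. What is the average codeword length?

2.848 bits/symbol

Repeatedly combine the two least-probable nodes; the expected code length is the sum of the merged weights.
merge 9/250 + 51/1000 → 87/1000
merge 3/40 + 87/1000 → 81/500
merge 133/1000 + 73/500 → 279/1000
merge 79/500 + 81/500 → 8/25
merge 179/1000 + 111/500 → 401/1000
merge 279/1000 + 8/25 → 599/1000
merge 401/1000 + 599/1000 → 1
L = 87/1000 + 81/500 + 279/1000 + 8/25 + 401/1000 + 599/1000 + 1 = 356/125 = 2.848 bits/symbol.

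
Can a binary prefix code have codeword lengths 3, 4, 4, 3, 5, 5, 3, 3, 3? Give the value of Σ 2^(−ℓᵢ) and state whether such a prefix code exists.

0.8125; yes

With common denominator 2^5 = 32: Σ 2^(−ℓᵢ) = 4/32 + 2/32 + 2/32 + 4/32 + 1/32 + 1/32 + 4/32 + 4/32 + 4/32 = 26/32 = 0.8125.
Kraft's inequality requires Σ ≤ 1; here Σ = 0.8125 ≤ 1, so such a prefix code exists.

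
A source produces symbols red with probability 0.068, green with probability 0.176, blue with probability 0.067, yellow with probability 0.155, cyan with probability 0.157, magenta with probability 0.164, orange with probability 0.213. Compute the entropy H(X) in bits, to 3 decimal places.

H = −Σ pᵢ log₂ pᵢ.
−0.068·log₂(0.068) = 0.2637
−0.176·log₂(0.176) = 0.4411
−0.067·log₂(0.067) = 0.2613
−0.155·log₂(0.155) = 0.4169
−0.157·log₂(0.157) = 0.4194
−0.164·log₂(0.164) = 0.4278
−0.213·log₂(0.213) = 0.4752
Sum ≈ 2.7054 → 2.705 bits.

2.705 bits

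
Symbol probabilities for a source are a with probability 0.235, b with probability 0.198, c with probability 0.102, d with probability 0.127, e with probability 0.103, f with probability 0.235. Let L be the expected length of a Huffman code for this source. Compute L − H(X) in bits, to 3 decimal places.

0.034 bits

Entropy H = −Σ p log₂ p ≈ 2.4963 bits.
Huffman merges: 51/500+103/1000→41/200; 127/1000+99/500→13/40; 41/200+47/200→11/25; 47/200+13/40→14/25; 11/25+14/25→1. L = 253/100 ≈ 2.5300.
L − H = 2.5300 − 2.4963 = 0.034 bits.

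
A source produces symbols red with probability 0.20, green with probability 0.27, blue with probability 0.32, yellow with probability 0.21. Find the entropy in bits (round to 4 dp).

H = −Σ pᵢ log₂ pᵢ.
−0.20·log₂(0.20) = 0.4644
−0.27·log₂(0.27) = 0.5100
−0.32·log₂(0.32) = 0.5260
−0.21·log₂(0.21) = 0.4728
Sum ≈ 1.9733 → 1.9733 bits.

1.9733 bits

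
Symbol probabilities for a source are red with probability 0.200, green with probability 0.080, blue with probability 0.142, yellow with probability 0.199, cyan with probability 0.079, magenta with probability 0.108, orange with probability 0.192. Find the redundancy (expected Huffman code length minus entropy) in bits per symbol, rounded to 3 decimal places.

0.048 bits

Entropy H = −Σ p log₂ p ≈ 2.7125 bits.
Huffman merges: 79/1000+2/25→159/1000; 27/250+71/500→1/4; 159/1000+24/125→351/1000; 199/1000+1/5→399/1000; 1/4+351/1000→601/1000; 399/1000+601/1000→1. L = 69/25 ≈ 2.7600.
L − H = 2.7600 − 2.7125 = 0.048 bits.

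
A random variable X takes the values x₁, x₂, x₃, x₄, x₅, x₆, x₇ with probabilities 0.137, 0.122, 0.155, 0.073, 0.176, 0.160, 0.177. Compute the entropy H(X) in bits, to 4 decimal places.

H = −Σ pᵢ log₂ pᵢ.
−0.137·log₂(0.137) = 0.3929
−0.122·log₂(0.122) = 0.3703
−0.155·log₂(0.155) = 0.4169
−0.073·log₂(0.073) = 0.2756
−0.176·log₂(0.176) = 0.4411
−0.160·log₂(0.160) = 0.4230
−0.177·log₂(0.177) = 0.4422
Sum ≈ 2.7620 → 2.7620 bits.

2.7620 bits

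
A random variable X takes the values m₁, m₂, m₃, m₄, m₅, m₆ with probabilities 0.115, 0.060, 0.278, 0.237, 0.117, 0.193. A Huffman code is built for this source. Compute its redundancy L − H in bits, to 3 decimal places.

0.039 bits

Entropy H = −Σ p log₂ p ≈ 2.4283 bits.
Huffman merges: 3/50+23/200→7/40; 117/1000+7/40→73/250; 193/1000+237/1000→43/100; 139/500+73/250→57/100; 43/100+57/100→1. L = 2467/1000 ≈ 2.4670.
L − H = 2.4670 − 2.4283 = 0.039 bits.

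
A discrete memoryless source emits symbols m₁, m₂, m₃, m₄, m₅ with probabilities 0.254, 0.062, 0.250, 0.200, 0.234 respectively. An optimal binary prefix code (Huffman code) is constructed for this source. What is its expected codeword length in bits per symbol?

2.262 bits/symbol

Repeatedly combine the two least-probable nodes; the expected code length is the sum of the merged weights.
merge 31/500 + 1/5 → 131/500
merge 117/500 + 1/4 → 121/250
merge 127/500 + 131/500 → 129/250
merge 121/250 + 129/250 → 1
L = 131/500 + 121/250 + 129/250 + 1 = 1131/500 = 2.262 bits/symbol.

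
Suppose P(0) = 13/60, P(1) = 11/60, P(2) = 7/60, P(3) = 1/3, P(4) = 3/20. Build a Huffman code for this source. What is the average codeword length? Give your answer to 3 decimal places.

2.267 bits/symbol

Repeatedly combine the two least-probable nodes; the expected code length is the sum of the merged weights.
merge 7/60 + 3/20 → 4/15
merge 11/60 + 13/60 → 2/5
merge 4/15 + 1/3 → 3/5
merge 2/5 + 3/5 → 1
L = 4/15 + 2/5 + 3/5 + 1 = 34/15 ≈ 2.267 bits/symbol.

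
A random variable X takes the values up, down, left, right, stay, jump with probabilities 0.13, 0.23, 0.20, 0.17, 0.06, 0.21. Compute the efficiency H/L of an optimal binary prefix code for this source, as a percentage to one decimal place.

97.5%

Entropy H = −Σ p log₂ p ≈ 2.4856 bits.
Huffman merges: 3/50+13/100→19/100; 17/100+19/100→9/25; 1/5+21/100→41/100; 23/100+9/25→59/100; 41/100+59/100→1. L = 51/20 ≈ 2.5500.
Efficiency = H/L = 2.4856/2.5500 = 97.5%.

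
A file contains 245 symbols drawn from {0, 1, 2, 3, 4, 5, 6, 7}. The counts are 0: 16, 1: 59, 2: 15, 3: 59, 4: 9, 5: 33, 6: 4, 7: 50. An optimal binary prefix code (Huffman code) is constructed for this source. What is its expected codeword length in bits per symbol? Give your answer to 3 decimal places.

2.661 bits/symbol

Probabilities are the counts divided by 245.
Repeatedly combine the two least-probable nodes; the expected code length is the sum of the merged weights.
merge 4/245 + 9/245 → 13/245
merge 13/245 + 3/49 → 4/35
merge 16/245 + 4/35 → 44/245
merge 33/245 + 44/245 → 11/35
merge 10/49 + 59/245 → 109/245
merge 59/245 + 11/35 → 136/245
merge 109/245 + 136/245 → 1
L = 13/245 + 4/35 + 44/245 + 11/35 + 109/245 + 136/245 + 1 = 652/245 ≈ 2.661 bits/symbol.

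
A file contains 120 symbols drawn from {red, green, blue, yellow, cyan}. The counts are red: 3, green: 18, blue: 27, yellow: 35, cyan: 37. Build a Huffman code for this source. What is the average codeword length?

2.175 bits/symbol

Probabilities are the counts divided by 120.
Repeatedly combine the two least-probable nodes; the expected code length is the sum of the merged weights.
merge 1/40 + 3/20 → 7/40
merge 7/40 + 9/40 → 2/5
merge 7/24 + 37/120 → 3/5
merge 2/5 + 3/5 → 1
L = 7/40 + 2/5 + 3/5 + 1 = 87/40 = 2.175 bits/symbol.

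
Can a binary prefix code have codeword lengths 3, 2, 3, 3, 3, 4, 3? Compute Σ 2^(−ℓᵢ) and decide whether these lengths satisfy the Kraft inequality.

With common denominator 2^4 = 16: Σ 2^(−ℓᵢ) = 2/16 + 4/16 + 2/16 + 2/16 + 2/16 + 1/16 + 2/16 = 15/16 = 0.9375.
Kraft's inequality requires Σ ≤ 1; here Σ = 0.9375 ≤ 1, so such a prefix code exists.

0.9375; yes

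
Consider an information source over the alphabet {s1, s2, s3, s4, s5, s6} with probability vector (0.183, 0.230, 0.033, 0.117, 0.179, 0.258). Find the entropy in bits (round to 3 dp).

H = −Σ pᵢ log₂ pᵢ.
−0.183·log₂(0.183) = 0.4484
−0.230·log₂(0.230) = 0.4877
−0.033·log₂(0.033) = 0.1624
−0.117·log₂(0.117) = 0.3622
−0.179·log₂(0.179) = 0.4443
−0.258·log₂(0.258) = 0.5043
Sum ≈ 2.4092 → 2.409 bits.

2.409 bits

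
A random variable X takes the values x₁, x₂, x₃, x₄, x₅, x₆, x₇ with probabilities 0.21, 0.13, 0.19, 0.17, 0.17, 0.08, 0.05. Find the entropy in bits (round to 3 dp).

H = −Σ pᵢ log₂ pᵢ.
−0.21·log₂(0.21) = 0.4728
−0.13·log₂(0.13) = 0.3826
−0.19·log₂(0.19) = 0.4552
−0.17·log₂(0.17) = 0.4346
−0.17·log₂(0.17) = 0.4346
−0.08·log₂(0.08) = 0.2915
−0.05·log₂(0.05) = 0.2161
Sum ≈ 2.6875 → 2.687 bits.

2.687 bits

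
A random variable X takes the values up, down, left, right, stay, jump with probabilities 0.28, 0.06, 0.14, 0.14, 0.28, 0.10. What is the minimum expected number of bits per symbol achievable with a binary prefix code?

Repeatedly combine the two least-probable nodes; the expected code length is the sum of the merged weights.
merge 3/50 + 1/10 → 4/25
merge 7/50 + 7/50 → 7/25
merge 4/25 + 7/25 → 11/25
merge 7/25 + 7/25 → 14/25
merge 11/25 + 14/25 → 1
L = 4/25 + 7/25 + 11/25 + 14/25 + 1 = 61/25 = 2.44 bits/symbol.

2.44 bits/symbol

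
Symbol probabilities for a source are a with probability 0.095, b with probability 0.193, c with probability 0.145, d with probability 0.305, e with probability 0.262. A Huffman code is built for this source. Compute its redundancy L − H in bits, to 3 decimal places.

0.027 bits

Entropy H = −Σ p log₂ p ≈ 2.2134 bits.
Huffman merges: 19/200+29/200→6/25; 193/1000+6/25→433/1000; 131/500+61/200→567/1000; 433/1000+567/1000→1. L = 56/25 ≈ 2.2400.
L − H = 2.2400 − 2.2134 = 0.027 bits.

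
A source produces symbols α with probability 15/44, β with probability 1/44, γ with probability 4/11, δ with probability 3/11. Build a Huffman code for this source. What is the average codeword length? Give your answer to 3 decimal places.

Repeatedly combine the two least-probable nodes; the expected code length is the sum of the merged weights.
merge 1/44 + 3/11 → 13/44
merge 13/44 + 15/44 → 7/11
merge 4/11 + 7/11 → 1
L = 13/44 + 7/11 + 1 = 85/44 ≈ 1.932 bits/symbol.

1.932 bits/symbol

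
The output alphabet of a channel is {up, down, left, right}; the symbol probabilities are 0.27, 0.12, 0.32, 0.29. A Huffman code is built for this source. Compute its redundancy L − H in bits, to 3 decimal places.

Entropy H = −Σ p log₂ p ≈ 1.9210 bits.
Huffman merges: 3/25+27/100→39/100; 29/100+8/25→61/100; 39/100+61/100→1. L = 2 ≈ 2.0000.
L − H = 2.0000 − 1.9210 = 0.079 bits.

0.079 bits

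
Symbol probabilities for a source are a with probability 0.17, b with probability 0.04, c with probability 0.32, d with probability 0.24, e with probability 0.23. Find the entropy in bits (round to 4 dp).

2.1282 bits

H = −Σ pᵢ log₂ pᵢ.
−0.17·log₂(0.17) = 0.4346
−0.04·log₂(0.04) = 0.1858
−0.32·log₂(0.32) = 0.5260
−0.24·log₂(0.24) = 0.4941
−0.23·log₂(0.23) = 0.4877
Sum ≈ 2.1282 → 2.1282 bits.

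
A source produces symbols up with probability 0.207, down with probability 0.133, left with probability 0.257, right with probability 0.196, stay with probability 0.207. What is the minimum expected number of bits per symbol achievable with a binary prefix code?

Repeatedly combine the two least-probable nodes; the expected code length is the sum of the merged weights.
merge 133/1000 + 49/250 → 329/1000
merge 207/1000 + 207/1000 → 207/500
merge 257/1000 + 329/1000 → 293/500
merge 207/500 + 293/500 → 1
L = 329/1000 + 207/500 + 293/500 + 1 = 2329/1000 = 2.329 bits/symbol.

2.329 bits/symbol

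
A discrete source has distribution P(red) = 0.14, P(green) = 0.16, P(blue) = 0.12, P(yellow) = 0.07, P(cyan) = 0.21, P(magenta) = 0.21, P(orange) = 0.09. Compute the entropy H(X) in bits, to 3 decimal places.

H = −Σ pᵢ log₂ pᵢ.
−0.14·log₂(0.14) = 0.3971
−0.16·log₂(0.16) = 0.4230
−0.12·log₂(0.12) = 0.3671
−0.07·log₂(0.07) = 0.2686
−0.21·log₂(0.21) = 0.4728
−0.21·log₂(0.21) = 0.4728
−0.09·log₂(0.09) = 0.3127
Sum ≈ 2.7140 → 2.714 bits.

2.714 bits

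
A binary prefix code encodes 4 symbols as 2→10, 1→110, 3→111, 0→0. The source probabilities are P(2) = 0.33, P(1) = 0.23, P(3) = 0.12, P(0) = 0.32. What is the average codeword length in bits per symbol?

L̄ = Σ pᵢ·ℓᵢ = 0.33·2 + 0.23·3 + 0.12·3 + 0.32·1 = 2.03 bits/symbol.

2.03 bits/symbol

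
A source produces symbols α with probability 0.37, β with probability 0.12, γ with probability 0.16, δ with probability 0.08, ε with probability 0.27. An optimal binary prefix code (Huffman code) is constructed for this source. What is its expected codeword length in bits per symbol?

2.19 bits/symbol

Repeatedly combine the two least-probable nodes; the expected code length is the sum of the merged weights.
merge 2/25 + 3/25 → 1/5
merge 4/25 + 1/5 → 9/25
merge 27/100 + 9/25 → 63/100
merge 37/100 + 63/100 → 1
L = 1/5 + 9/25 + 63/100 + 1 = 219/100 = 2.19 bits/symbol.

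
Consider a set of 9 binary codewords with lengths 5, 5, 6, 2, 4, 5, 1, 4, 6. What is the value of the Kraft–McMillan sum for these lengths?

With common denominator 2^6 = 64: Σ 2^(−ℓᵢ) = 2/64 + 2/64 + 1/64 + 16/64 + 4/64 + 2/64 + 32/64 + 4/64 + 1/64 = 64/64 = 1.

1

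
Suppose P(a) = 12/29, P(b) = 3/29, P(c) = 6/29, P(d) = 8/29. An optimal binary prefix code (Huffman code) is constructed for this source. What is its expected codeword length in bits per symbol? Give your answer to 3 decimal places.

Repeatedly combine the two least-probable nodes; the expected code length is the sum of the merged weights.
merge 3/29 + 6/29 → 9/29
merge 8/29 + 9/29 → 17/29
merge 12/29 + 17/29 → 1
L = 9/29 + 17/29 + 1 = 55/29 ≈ 1.897 bits/symbol.

1.897 bits/symbol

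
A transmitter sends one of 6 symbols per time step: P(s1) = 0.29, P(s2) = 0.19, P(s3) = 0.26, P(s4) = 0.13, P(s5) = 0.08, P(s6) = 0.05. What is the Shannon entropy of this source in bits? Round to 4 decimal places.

H = −Σ pᵢ log₂ pᵢ.
−0.29·log₂(0.29) = 0.5179
−0.19·log₂(0.19) = 0.4552
−0.26·log₂(0.26) = 0.5053
−0.13·log₂(0.13) = 0.3826
−0.08·log₂(0.08) = 0.2915
−0.05·log₂(0.05) = 0.2161
Sum ≈ 2.3687 → 2.3687 bits.

2.3687 bits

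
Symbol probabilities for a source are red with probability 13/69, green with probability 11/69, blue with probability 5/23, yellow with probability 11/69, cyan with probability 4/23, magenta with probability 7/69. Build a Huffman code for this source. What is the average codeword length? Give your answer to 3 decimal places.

2.594 bits/symbol

Repeatedly combine the two least-probable nodes; the expected code length is the sum of the merged weights.
merge 7/69 + 11/69 → 6/23
merge 11/69 + 4/23 → 1/3
merge 13/69 + 5/23 → 28/69
merge 6/23 + 1/3 → 41/69
merge 28/69 + 41/69 → 1
L = 6/23 + 1/3 + 28/69 + 41/69 + 1 = 179/69 ≈ 2.594 bits/symbol.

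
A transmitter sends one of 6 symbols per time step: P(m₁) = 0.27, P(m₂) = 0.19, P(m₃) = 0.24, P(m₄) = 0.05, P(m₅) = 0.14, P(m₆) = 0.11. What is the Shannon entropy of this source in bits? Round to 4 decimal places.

2.4229 bits

H = −Σ pᵢ log₂ pᵢ.
−0.27·log₂(0.27) = 0.5100
−0.19·log₂(0.19) = 0.4552
−0.24·log₂(0.24) = 0.4941
−0.05·log₂(0.05) = 0.2161
−0.14·log₂(0.14) = 0.3971
−0.11·log₂(0.11) = 0.3503
Sum ≈ 2.4229 → 2.4229 bits.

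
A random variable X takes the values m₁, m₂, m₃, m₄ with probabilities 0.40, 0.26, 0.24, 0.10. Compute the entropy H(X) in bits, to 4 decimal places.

1.8604 bits

H = −Σ pᵢ log₂ pᵢ.
−0.40·log₂(0.40) = 0.5288
−0.26·log₂(0.26) = 0.5053
−0.24·log₂(0.24) = 0.4941
−0.10·log₂(0.10) = 0.3322
Sum ≈ 1.8604 → 1.8604 bits.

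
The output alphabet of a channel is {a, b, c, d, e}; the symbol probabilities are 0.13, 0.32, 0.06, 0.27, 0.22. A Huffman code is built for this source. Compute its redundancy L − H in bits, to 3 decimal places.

0.047 bits

Entropy H = −Σ p log₂ p ≈ 2.1428 bits.
Huffman merges: 3/50+13/100→19/100; 19/100+11/50→41/100; 27/100+8/25→59/100; 41/100+59/100→1. L = 219/100 ≈ 2.1900.
L − H = 2.1900 − 2.1428 = 0.047 bits.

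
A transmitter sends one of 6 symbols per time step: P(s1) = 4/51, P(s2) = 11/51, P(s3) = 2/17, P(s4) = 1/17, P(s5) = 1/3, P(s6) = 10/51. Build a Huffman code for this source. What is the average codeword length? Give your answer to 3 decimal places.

Repeatedly combine the two least-probable nodes; the expected code length is the sum of the merged weights.
merge 1/17 + 4/51 → 7/51
merge 2/17 + 7/51 → 13/51
merge 10/51 + 11/51 → 7/17
merge 13/51 + 1/3 → 10/17
merge 7/17 + 10/17 → 1
L = 7/51 + 13/51 + 7/17 + 10/17 + 1 = 122/51 ≈ 2.392 bits/symbol.

2.392 bits/symbol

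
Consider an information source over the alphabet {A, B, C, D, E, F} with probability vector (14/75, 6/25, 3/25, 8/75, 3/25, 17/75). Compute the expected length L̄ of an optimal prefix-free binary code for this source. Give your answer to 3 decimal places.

2.533 bits/symbol

Repeatedly combine the two least-probable nodes; the expected code length is the sum of the merged weights.
merge 8/75 + 3/25 → 17/75
merge 3/25 + 14/75 → 23/75
merge 17/75 + 17/75 → 34/75
merge 6/25 + 23/75 → 41/75
merge 34/75 + 41/75 → 1
L = 17/75 + 23/75 + 34/75 + 41/75 + 1 = 38/15 ≈ 2.533 bits/symbol.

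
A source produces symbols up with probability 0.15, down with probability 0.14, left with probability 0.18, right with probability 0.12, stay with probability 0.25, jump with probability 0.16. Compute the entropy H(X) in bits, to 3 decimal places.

2.543 bits

H = −Σ pᵢ log₂ pᵢ.
−0.15·log₂(0.15) = 0.4105
−0.14·log₂(0.14) = 0.3971
−0.18·log₂(0.18) = 0.4453
−0.12·log₂(0.12) = 0.3671
−0.25·log₂(0.25) = 0.5000
−0.16·log₂(0.16) = 0.4230
Sum ≈ 2.5430 → 2.543 bits.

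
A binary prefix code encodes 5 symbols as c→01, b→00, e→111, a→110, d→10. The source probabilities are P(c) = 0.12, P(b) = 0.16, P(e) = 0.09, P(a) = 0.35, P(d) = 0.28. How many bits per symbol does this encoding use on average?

L̄ = Σ pᵢ·ℓᵢ = 0.12·2 + 0.16·2 + 0.09·3 + 0.35·3 + 0.28·2 = 2.44 bits/symbol.

2.44 bits/symbol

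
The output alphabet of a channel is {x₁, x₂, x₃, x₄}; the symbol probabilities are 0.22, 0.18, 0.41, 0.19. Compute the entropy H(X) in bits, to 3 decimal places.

H = −Σ pᵢ log₂ pᵢ.
−0.22·log₂(0.22) = 0.4806
−0.18·log₂(0.18) = 0.4453
−0.41·log₂(0.41) = 0.5274
−0.19·log₂(0.19) = 0.4552
Sum ≈ 1.9085 → 1.908 bits.

1.908 bits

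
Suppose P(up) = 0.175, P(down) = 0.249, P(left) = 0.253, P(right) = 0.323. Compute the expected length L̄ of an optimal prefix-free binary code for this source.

2 bits/symbol

Repeatedly combine the two least-probable nodes; the expected code length is the sum of the merged weights.
merge 7/40 + 249/1000 → 53/125
merge 253/1000 + 323/1000 → 72/125
merge 53/125 + 72/125 → 1
L = 53/125 + 72/125 + 1 = 2 bits/symbol.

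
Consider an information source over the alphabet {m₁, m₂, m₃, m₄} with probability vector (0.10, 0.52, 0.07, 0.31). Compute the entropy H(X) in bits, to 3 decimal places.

1.615 bits

H = −Σ pᵢ log₂ pᵢ.
−0.10·log₂(0.10) = 0.3322
−0.52·log₂(0.52) = 0.4906
−0.07·log₂(0.07) = 0.2686
−0.31·log₂(0.31) = 0.5238
Sum ≈ 1.6151 → 1.615 bits.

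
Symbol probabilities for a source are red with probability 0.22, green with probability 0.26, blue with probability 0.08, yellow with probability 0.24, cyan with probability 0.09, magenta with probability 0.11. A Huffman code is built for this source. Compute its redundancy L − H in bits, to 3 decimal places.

Entropy H = −Σ p log₂ p ≈ 2.4344 bits.
Huffman merges: 2/25+9/100→17/100; 11/100+17/100→7/25; 11/50+6/25→23/50; 13/50+7/25→27/50; 23/50+27/50→1. L = 49/20 ≈ 2.4500.
L − H = 2.4500 − 2.4344 = 0.016 bits.

0.016 bits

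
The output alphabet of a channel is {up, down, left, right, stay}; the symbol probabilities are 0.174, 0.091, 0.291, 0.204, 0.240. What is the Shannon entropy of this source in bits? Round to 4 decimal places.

2.2339 bits

H = −Σ pᵢ log₂ pᵢ.
−0.174·log₂(0.174) = 0.4390
−0.091·log₂(0.091) = 0.3147
−0.291·log₂(0.291) = 0.5182
−0.204·log₂(0.204) = 0.4678
−0.240·log₂(0.240) = 0.4941
Sum ≈ 2.2339 → 2.2339 bits.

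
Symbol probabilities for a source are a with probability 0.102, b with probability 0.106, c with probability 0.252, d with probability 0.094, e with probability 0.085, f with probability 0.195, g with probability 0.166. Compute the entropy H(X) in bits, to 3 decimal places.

2.693 bits

H = −Σ pᵢ log₂ pᵢ.
−0.102·log₂(0.102) = 0.3359
−0.106·log₂(0.106) = 0.3432
−0.252·log₂(0.252) = 0.5011
−0.094·log₂(0.094) = 0.3207
−0.085·log₂(0.085) = 0.3023
−0.195·log₂(0.195) = 0.4599
−0.166·log₂(0.166) = 0.4301
Sum ≈ 2.6931 → 2.693 bits.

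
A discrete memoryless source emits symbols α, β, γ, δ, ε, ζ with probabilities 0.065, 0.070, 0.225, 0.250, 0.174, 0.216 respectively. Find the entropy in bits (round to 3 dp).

H = −Σ pᵢ log₂ pᵢ.
−0.065·log₂(0.065) = 0.2563
−0.070·log₂(0.070) = 0.2686
−0.225·log₂(0.225) = 0.4842
−0.250·log₂(0.250) = 0.5000
−0.174·log₂(0.174) = 0.4390
−0.216·log₂(0.216) = 0.4776
Sum ≈ 2.4256 → 2.426 bits.

2.426 bits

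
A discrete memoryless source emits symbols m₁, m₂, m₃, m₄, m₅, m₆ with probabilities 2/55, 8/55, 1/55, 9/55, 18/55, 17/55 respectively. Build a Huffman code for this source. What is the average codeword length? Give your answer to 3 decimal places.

Repeatedly combine the two least-probable nodes; the expected code length is the sum of the merged weights.
merge 1/55 + 2/55 → 3/55
merge 3/55 + 8/55 → 1/5
merge 9/55 + 1/5 → 4/11
merge 17/55 + 18/55 → 7/11
merge 4/11 + 7/11 → 1
L = 3/55 + 1/5 + 4/11 + 7/11 + 1 = 124/55 ≈ 2.255 bits/symbol.

2.255 bits/symbol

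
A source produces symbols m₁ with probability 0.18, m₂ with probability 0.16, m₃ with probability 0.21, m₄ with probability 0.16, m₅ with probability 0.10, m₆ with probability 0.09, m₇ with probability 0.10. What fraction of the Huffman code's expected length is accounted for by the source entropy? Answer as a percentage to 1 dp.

98.3%

Entropy H = −Σ p log₂ p ≈ 2.7412 bits.
Huffman merges: 9/100+1/10→19/100; 1/10+4/25→13/50; 4/25+9/50→17/50; 19/100+21/100→2/5; 13/50+17/50→3/5; 2/5+3/5→1. L = 279/100 ≈ 2.7900.
Efficiency = H/L = 2.7412/2.7900 = 98.3%.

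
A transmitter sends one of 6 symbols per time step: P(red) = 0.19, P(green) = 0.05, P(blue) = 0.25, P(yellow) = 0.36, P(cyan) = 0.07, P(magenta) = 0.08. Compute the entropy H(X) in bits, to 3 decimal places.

H = −Σ pᵢ log₂ pᵢ.
−0.19·log₂(0.19) = 0.4552
−0.05·log₂(0.05) = 0.2161
−0.25·log₂(0.25) = 0.5000
−0.36·log₂(0.36) = 0.5306
−0.07·log₂(0.07) = 0.2686
−0.08·log₂(0.08) = 0.2915
Sum ≈ 2.2620 → 2.262 bits.

2.262 bits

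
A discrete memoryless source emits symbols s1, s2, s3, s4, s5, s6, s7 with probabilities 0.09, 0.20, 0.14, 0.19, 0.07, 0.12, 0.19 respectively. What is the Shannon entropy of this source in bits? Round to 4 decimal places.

H = −Σ pᵢ log₂ pᵢ.
−0.09·log₂(0.09) = 0.3127
−0.20·log₂(0.20) = 0.4644
−0.14·log₂(0.14) = 0.3971
−0.19·log₂(0.19) = 0.4552
−0.07·log₂(0.07) = 0.2686
−0.12·log₂(0.12) = 0.3671
−0.19·log₂(0.19) = 0.4552
Sum ≈ 2.7202 → 2.7202 bits.

2.7202 bits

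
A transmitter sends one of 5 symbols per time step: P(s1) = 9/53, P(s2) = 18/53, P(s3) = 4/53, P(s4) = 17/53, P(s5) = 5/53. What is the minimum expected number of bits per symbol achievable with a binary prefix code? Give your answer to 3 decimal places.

2.170 bits/symbol

Repeatedly combine the two least-probable nodes; the expected code length is the sum of the merged weights.
merge 4/53 + 5/53 → 9/53
merge 9/53 + 9/53 → 18/53
merge 17/53 + 18/53 → 35/53
merge 18/53 + 35/53 → 1
L = 9/53 + 18/53 + 35/53 + 1 = 115/53 ≈ 2.170 bits/symbol.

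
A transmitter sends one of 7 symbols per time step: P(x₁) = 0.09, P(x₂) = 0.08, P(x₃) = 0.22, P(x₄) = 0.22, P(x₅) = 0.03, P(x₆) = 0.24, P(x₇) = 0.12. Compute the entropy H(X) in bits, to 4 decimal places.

H = −Σ pᵢ log₂ pᵢ.
−0.09·log₂(0.09) = 0.3127
−0.08·log₂(0.08) = 0.2915
−0.22·log₂(0.22) = 0.4806
−0.22·log₂(0.22) = 0.4806
−0.03·log₂(0.03) = 0.1518
−0.24·log₂(0.24) = 0.4941
−0.12·log₂(0.12) = 0.3671
Sum ≈ 2.5783 → 2.5783 bits.

2.5783 bits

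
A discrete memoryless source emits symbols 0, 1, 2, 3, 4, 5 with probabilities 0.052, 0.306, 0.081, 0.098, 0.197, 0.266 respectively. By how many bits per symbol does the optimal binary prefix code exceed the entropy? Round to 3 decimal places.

Entropy H = −Σ p log₂ p ≈ 2.3366 bits.
Huffman merges: 13/250+81/1000→133/1000; 49/500+133/1000→231/1000; 197/1000+231/1000→107/250; 133/500+153/500→143/250; 107/250+143/250→1. L = 591/250 ≈ 2.3640.
L − H = 2.3640 − 2.3366 = 0.027 bits.

0.027 bits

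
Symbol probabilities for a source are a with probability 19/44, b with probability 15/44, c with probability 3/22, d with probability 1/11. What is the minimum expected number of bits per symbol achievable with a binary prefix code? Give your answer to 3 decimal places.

Repeatedly combine the two least-probable nodes; the expected code length is the sum of the merged weights.
merge 1/11 + 3/22 → 5/22
merge 5/22 + 15/44 → 25/44
merge 19/44 + 25/44 → 1
L = 5/22 + 25/44 + 1 = 79/44 ≈ 1.795 bits/symbol.

1.795 bits/symbol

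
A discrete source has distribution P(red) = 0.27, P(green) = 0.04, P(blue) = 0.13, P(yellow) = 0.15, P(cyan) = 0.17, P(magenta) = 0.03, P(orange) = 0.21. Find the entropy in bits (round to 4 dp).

H = −Σ pᵢ log₂ pᵢ.
−0.27·log₂(0.27) = 0.5100
−0.04·log₂(0.04) = 0.1858
−0.13·log₂(0.13) = 0.3826
−0.15·log₂(0.15) = 0.4105
−0.17·log₂(0.17) = 0.4346
−0.03·log₂(0.03) = 0.1518
−0.21·log₂(0.21) = 0.4728
Sum ≈ 2.5481 → 2.5481 bits.

2.5481 bits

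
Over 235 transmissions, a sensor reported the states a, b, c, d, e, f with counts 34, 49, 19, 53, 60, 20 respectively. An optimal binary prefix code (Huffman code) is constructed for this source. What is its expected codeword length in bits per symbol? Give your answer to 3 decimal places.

Probabilities are the counts divided by 235.
Repeatedly combine the two least-probable nodes; the expected code length is the sum of the merged weights.
merge 19/235 + 4/47 → 39/235
merge 34/235 + 39/235 → 73/235
merge 49/235 + 53/235 → 102/235
merge 12/47 + 73/235 → 133/235
merge 102/235 + 133/235 → 1
L = 39/235 + 73/235 + 102/235 + 133/235 + 1 = 582/235 ≈ 2.477 bits/symbol.

2.477 bits/symbol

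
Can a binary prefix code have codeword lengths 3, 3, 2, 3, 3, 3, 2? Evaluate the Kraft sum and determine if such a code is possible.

1.125; no

With common denominator 2^3 = 8: Σ 2^(−ℓᵢ) = 1/8 + 1/8 + 2/8 + 1/8 + 1/8 + 1/8 + 2/8 = 9/8 = 1.125.
Kraft's inequality requires Σ ≤ 1; here Σ = 1.125 > 1, so no such prefix code exists.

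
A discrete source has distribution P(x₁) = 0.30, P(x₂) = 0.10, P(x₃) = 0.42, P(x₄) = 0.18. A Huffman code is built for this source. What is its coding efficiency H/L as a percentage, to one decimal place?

Entropy H = −Σ p log₂ p ≈ 1.8242 bits.
Huffman merges: 1/10+9/50→7/25; 7/25+3/10→29/50; 21/50+29/50→1. L = 93/50 ≈ 1.8600.
Efficiency = H/L = 1.8242/1.8600 = 98.1%.

98.1%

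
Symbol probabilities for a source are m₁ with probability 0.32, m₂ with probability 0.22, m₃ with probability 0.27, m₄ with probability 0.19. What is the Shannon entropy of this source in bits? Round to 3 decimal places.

H = −Σ pᵢ log₂ pᵢ.
−0.32·log₂(0.32) = 0.5260
−0.22·log₂(0.22) = 0.4806
−0.27·log₂(0.27) = 0.5100
−0.19·log₂(0.19) = 0.4552
Sum ≈ 1.9719 → 1.972 bits.

1.972 bits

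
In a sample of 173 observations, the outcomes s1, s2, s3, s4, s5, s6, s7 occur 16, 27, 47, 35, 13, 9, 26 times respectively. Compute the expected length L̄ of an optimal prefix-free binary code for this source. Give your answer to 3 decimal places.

2.653 bits/symbol

Probabilities are the counts divided by 173.
Repeatedly combine the two least-probable nodes; the expected code length is the sum of the merged weights.
merge 9/173 + 13/173 → 22/173
merge 16/173 + 22/173 → 38/173
merge 26/173 + 27/173 → 53/173
merge 35/173 + 38/173 → 73/173
merge 47/173 + 53/173 → 100/173
merge 73/173 + 100/173 → 1
L = 22/173 + 38/173 + 53/173 + 73/173 + 100/173 + 1 = 459/173 ≈ 2.653 bits/symbol.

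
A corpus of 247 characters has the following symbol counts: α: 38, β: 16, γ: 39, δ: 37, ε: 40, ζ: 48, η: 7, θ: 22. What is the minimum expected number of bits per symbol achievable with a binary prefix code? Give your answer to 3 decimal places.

Probabilities are the counts divided by 247.
Repeatedly combine the two least-probable nodes; the expected code length is the sum of the merged weights.
merge 7/247 + 16/247 → 23/247
merge 22/247 + 23/247 → 45/247
merge 37/247 + 2/13 → 75/247
merge 3/19 + 40/247 → 79/247
merge 45/247 + 48/247 → 93/247
merge 75/247 + 79/247 → 154/247
merge 93/247 + 154/247 → 1
L = 23/247 + 45/247 + 75/247 + 79/247 + 93/247 + 154/247 + 1 = 716/247 ≈ 2.899 bits/symbol.

2.899 bits/symbol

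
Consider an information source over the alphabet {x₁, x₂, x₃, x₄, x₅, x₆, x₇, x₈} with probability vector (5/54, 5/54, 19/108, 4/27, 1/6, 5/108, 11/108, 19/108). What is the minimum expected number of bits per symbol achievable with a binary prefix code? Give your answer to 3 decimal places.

2.963 bits/symbol

Repeatedly combine the two least-probable nodes; the expected code length is the sum of the merged weights.
merge 5/108 + 5/54 → 5/36
merge 5/54 + 11/108 → 7/36
merge 5/36 + 4/27 → 31/108
merge 1/6 + 19/108 → 37/108
merge 19/108 + 7/36 → 10/27
merge 31/108 + 37/108 → 17/27
merge 10/27 + 17/27 → 1
L = 5/36 + 7/36 + 31/108 + 37/108 + 10/27 + 17/27 + 1 = 80/27 ≈ 2.963 bits/symbol.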